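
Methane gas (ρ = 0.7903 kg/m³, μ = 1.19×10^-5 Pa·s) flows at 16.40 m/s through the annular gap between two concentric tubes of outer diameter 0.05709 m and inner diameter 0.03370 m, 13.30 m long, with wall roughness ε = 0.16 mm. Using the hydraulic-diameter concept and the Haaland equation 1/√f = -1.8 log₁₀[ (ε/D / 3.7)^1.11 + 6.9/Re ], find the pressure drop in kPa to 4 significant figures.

Hydraulic diameter D_h = 4A/P = D_o - D_i = 0.05709 - 0.0337 = 0.02339 m.
Re = ρVD_h/μ = 0.7903·16.4·0.02339/1.19e-05 = 2.548e+04.
ε/D_h = 0.00016/0.02339 = 0.00684; Haaland gives 1/√f = -1.8 log₁₀[0.000925+0.000271] = 5.26, so f = 0.03614.
ΔP = f(L/D_h)(ρV²/2) = 0.03614·13.3/0.02339·106.3 = 2184 Pa.
ΔP = 2.184 kPa.

ΔP ≈ 2.184 kPa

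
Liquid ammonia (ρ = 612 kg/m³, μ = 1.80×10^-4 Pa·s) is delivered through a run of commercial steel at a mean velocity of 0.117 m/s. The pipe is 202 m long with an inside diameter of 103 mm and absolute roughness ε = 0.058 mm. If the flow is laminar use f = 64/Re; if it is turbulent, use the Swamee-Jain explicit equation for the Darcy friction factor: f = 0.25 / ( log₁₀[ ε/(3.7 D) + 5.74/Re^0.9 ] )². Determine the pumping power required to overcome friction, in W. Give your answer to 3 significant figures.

Reynolds number Re = ρVD/μ = 612 · 0.117 · 0.103 / 0.00018 = 4.097e+04.
Re > 4000 → turbulent. Relative roughness ε/D = 5.8e-05/0.103 = 0.000563. Swamee-Jain: f = 0.25/(log₁₀[0.000563/3.7 + 5.74/4.097e+04^0.9])² = 0.25/(log₁₀[0.000152 + 0.000405])² = 0.25/(-3.254)² = 0.02361.
Darcy-Weisbach: ΔP = f(L/D)(ρV²/2) = 0.02361·(202/0.103)·(612·0.117²/2) = 0.02361·1961·4.189 = 194 Pa.
Q = V·A = 0.117·0.008332 = 0.0009749 m³/s.
Pumping power P = QΔP = 0.0009749·194 = 0.1891 W = 0.189 W.

P ≈ 0.189 W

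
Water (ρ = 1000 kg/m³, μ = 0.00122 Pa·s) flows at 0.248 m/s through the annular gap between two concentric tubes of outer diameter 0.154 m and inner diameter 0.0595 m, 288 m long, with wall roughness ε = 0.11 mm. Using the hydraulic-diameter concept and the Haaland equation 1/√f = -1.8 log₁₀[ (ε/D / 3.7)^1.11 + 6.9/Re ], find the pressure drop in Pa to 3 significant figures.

Hydraulic diameter D_h = 4A/P = D_o - D_i = 0.154 - 0.0595 = 0.0945 m.
Re = ρVD_h/μ = 1000·0.248·0.0945/0.00122 = 1.921e+04.
ε/D_h = 0.00011/0.0945 = 0.00116; Haaland gives 1/√f = -1.8 log₁₀[0.00013+0.000359] = 5.96, so f = 0.02816.
ΔP = f(L/D_h)(ρV²/2) = 0.02816·288/0.0945·30.75 = 2639 Pa.

ΔP ≈ 2640 Pa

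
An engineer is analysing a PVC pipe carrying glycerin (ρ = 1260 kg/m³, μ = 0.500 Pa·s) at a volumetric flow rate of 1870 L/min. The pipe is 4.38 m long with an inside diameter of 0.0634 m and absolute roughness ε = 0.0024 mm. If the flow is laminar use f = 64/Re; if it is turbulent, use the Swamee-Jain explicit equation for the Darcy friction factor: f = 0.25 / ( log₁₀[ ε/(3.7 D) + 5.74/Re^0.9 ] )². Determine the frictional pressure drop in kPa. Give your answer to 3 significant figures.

ΔP ≈ 172 kPa

Q = 1870 L/min = 1870/60000 = 0.03117 m³/s.
Cross-sectional area A = πD²/4 = π(0.0634)²/4 = 0.003157 m²; mean velocity V = Q/A = 0.03117/0.003157 = 9.872 m/s.
Reynolds number Re = ρVD/μ = 1260 · 9.872 · 0.0634 / 0.5 = 1577.
Re < 2300 → laminar flow, so f = 64/Re = 64/1577 = 0.04058 (the turbulent correlation is not needed).
Darcy-Weisbach: ΔP = f(L/D)(ρV²/2) = 0.04058·(4.38/0.0634)·(1260·9.872²/2) = 0.04058·69.09·6.14e+04 = 1.721e+05 Pa.
ΔP = 1.721e+05 Pa = 172 kPa.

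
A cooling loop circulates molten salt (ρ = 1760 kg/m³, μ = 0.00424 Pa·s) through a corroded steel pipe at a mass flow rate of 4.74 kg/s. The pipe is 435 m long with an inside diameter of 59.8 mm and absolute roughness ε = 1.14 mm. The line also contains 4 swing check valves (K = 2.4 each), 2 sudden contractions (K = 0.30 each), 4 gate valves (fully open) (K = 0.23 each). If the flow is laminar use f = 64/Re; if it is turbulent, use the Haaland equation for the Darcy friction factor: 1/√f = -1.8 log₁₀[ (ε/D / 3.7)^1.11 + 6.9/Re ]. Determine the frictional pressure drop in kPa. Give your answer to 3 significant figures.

ΔP ≈ 300 kPa

A = πD²/4 = π(0.0598)²/4 = 0.002809 m²; mean velocity V = ṁ/(ρA) = 4.74/(1760 · 0.002809) = 0.9589 m/s.
Reynolds number Re = ρVD/μ = 1760 · 0.9589 · 0.0598 / 0.00424 = 2.38e+04.
Re > 4000 → turbulent. Relative roughness ε/D = 0.00114/0.0598 = 0.0191. Haaland: 1/√f = -1.8 log₁₀[(0.0191/3.7)^1.11 + 6.9/2.38e+04] = -1.8 log₁₀[0.00289 + 0.00029] = 4.497, so f = 0.04946.
Total minor-loss coefficient ΣK = 4·2.4 + 2·0.3 + 4·0.23 = 11.1.
ΔP = [f·L/D + ΣK]·(ρV²/2) = [0.04946·435/0.0598 + 11.1]·(1760·0.9589²/2) = [359.8 + 11.1]·809.2 = 3.001e+05 Pa.
ΔP = 3.001e+05 Pa = 300 kPa.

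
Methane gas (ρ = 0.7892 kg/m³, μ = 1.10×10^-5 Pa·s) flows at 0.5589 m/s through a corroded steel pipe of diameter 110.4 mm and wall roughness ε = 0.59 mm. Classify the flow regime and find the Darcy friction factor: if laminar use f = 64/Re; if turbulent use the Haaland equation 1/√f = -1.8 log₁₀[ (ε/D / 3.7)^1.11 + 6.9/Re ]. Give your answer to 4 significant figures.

Re = ρVD/μ = 0.7892·0.5589·0.1104/1.1e-05 = 4427.
Re > 4000 → turbulent. ε/D = 0.00059/0.1104 = 0.00534; Haaland: 1/√f = -1.8 log₁₀[0.000703 + 0.00156] = 4.762, so f = 0.0441.

f ≈ 0.04410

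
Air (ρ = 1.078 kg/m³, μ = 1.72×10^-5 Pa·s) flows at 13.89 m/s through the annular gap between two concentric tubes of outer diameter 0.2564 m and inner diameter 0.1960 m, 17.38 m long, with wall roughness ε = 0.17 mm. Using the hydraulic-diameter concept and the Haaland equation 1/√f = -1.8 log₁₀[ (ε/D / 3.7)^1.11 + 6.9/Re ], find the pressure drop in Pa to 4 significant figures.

Hydraulic diameter D_h = 4A/P = D_o - D_i = 0.2564 - 0.196 = 0.0604 m.
Re = ρVD_h/μ = 1.078·13.89·0.0604/1.72e-05 = 5.258e+04.
ε/D_h = 0.00017/0.0604 = 0.00281; Haaland gives 1/√f = -1.8 log₁₀[0.000345+0.000131] = 5.98, so f = 0.02797.
ΔP = f(L/D_h)(ρV²/2) = 0.02797·17.38/0.0604·104 = 836.9 Pa.

ΔP ≈ 836.9 Pa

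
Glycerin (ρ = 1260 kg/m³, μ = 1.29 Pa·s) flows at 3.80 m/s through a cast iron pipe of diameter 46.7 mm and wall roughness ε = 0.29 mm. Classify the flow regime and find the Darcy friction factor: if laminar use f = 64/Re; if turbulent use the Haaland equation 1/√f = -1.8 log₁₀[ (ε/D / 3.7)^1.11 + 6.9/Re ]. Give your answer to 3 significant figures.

Re = ρVD/μ = 1260·3.8·0.0467/1.29 = 173.3.
Re < 2300 → laminar, so f = 64/Re = 0.3692 (roughness is irrelevant in laminar flow).

f ≈ 0.369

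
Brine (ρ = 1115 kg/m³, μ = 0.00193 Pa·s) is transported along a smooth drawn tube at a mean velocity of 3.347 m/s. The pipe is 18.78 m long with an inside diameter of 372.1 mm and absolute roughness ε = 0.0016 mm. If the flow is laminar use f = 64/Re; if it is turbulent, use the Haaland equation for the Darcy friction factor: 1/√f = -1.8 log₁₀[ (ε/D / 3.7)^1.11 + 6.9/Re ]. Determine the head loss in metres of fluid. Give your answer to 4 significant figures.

h_f ≈ 0.3548 m

Reynolds number Re = ρVD/μ = 1115 · 3.347 · 0.3721 / 0.00193 = 7.195e+05.
Re > 4000 → turbulent. Relative roughness ε/D = 1.6e-06/0.3721 = 4.3e-06. Haaland: 1/√f = -1.8 log₁₀[(4.3e-06/3.7)^1.11 + 6.9/7.195e+05] = -1.8 log₁₀[2.58e-07 + 9.59e-06] = 9.012, so f = 0.01231.
Darcy-Weisbach: ΔP = f(L/D)(ρV²/2) = 0.01231·(18.78/0.3721)·(1115·3.347²/2) = 0.01231·50.47·6245 = 3881 Pa.
Head loss h_f = ΔP/(ρg) = 3881/(1115·9.81) = 0.3548 m.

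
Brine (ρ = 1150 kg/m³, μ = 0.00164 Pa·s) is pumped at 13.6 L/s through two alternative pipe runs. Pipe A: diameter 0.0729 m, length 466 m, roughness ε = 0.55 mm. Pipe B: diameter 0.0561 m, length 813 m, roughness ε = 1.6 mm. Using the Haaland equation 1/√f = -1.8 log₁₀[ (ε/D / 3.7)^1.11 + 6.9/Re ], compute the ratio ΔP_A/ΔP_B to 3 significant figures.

ΔP_A/ΔP_B ≈ 0.0963

Pipe A: V = Q/A = 0.0136/0.004174 = 3.258 m/s; Re = 1.666e+05; ε/D = 0.00754; Haaland → f = 0.035; ΔP_A = f(L/D)(ρV²/2) = 1.366e+06 Pa.
Pipe B: V = Q/A = 0.0136/0.002472 = 5.502 m/s; Re = 2.164e+05; ε/D = 0.0285; Haaland → f = 0.05625; ΔP_B = f(L/D)(ρV²/2) = 1.419e+07 Pa.
ΔP_A/ΔP_B = 1.366e+06/1.419e+07 = 0.0963.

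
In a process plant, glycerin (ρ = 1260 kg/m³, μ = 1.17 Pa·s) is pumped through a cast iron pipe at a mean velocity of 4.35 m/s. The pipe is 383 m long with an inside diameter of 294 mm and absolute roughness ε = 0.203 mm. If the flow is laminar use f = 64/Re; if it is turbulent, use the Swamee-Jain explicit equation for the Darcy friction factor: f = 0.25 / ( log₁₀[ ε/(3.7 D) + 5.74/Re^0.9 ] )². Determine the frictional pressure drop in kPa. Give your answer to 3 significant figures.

ΔP ≈ 722 kPa

Reynolds number Re = ρVD/μ = 1260 · 4.35 · 0.294 / 1.17 = 1377.
Re < 2300 → laminar flow, so f = 64/Re = 64/1377 = 0.04647 (the turbulent correlation is not needed).
Darcy-Weisbach: ΔP = f(L/D)(ρV²/2) = 0.04647·(383/0.294)·(1260·4.35²/2) = 0.04647·1303·1.192e+04 = 7.217e+05 Pa.
ΔP = 7.217e+05 Pa = 722 kPa.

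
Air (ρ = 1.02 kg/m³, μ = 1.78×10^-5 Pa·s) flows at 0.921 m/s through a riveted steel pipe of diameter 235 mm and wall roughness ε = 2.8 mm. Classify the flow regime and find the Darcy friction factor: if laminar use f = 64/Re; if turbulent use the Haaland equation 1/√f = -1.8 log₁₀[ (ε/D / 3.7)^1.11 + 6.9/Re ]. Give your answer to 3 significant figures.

Re = ρVD/μ = 1.02·0.921·0.235/1.78e-05 = 1.24e+04.
Re > 4000 → turbulent. ε/D = 0.0028/0.235 = 0.0119; Haaland: 1/√f = -1.8 log₁₀[0.00171 + 0.000556] = 4.759, so f = 0.04415.

f ≈ 0.0441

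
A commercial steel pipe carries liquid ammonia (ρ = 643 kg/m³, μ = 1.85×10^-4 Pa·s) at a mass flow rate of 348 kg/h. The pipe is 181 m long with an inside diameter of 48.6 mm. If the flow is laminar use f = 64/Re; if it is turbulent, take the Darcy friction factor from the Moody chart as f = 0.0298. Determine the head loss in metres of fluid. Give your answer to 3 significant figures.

h_f ≈ 0.0372 m

ṁ = 348 kg/h = 348/3600 = 0.09667 kg/s.
A = πD²/4 = π(0.0486)²/4 = 0.001855 m²; mean velocity V = ṁ/(ρA) = 0.09667/(643 · 0.001855) = 0.08104 m/s.
Reynolds number Re = ρVD/μ = 643 · 0.08104 · 0.0486 / 0.000185 = 1.369e+04.
Re > 4000 → turbulent; use the Moody-chart value f = 0.0298.
Darcy-Weisbach: ΔP = f(L/D)(ρV²/2) = 0.0298·(181/0.0486)·(643·0.08104²/2) = 0.0298·3724·2.111 = 234.3 Pa.
Head loss h_f = ΔP/(ρg) = 234.3/(643·9.81) = 0.0372 m.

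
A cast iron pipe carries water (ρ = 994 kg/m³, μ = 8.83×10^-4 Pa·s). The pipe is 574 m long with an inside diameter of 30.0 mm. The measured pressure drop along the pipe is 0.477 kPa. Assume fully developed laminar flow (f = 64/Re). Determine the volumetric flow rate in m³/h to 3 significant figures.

For laminar flow, f = 64/Re with Re = ρVD/μ, so Darcy-Weisbach reduces to ΔP = 32μLV/D². Solving for V: V = ΔP·D²/(32μL) = 477·(0.03)²/(32·0.000883·574) = 0.02647 m/s.
Check: Re = ρVD/μ = 994·0.02647·0.03/0.000883 = 893.9 < 2300, so the laminar assumption holds.
Q = V·A = 0.02647·(π/4·0.03²) = 1.871e-05 m³/s = 0.0674 m³/h.

Q ≈ 0.0674 m³/h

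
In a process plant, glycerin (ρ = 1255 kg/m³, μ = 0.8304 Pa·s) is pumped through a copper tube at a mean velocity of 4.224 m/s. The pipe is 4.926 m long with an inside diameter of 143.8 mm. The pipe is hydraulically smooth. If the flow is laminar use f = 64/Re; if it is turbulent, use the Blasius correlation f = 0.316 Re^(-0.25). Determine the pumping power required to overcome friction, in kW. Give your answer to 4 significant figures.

P ≈ 1.834 kW

Reynolds number Re = ρVD/μ = 1255 · 4.224 · 0.1438 / 0.83 = 918.
Re < 2300 → laminar flow, so f = 64/Re = 64/918 = 0.06972 (the turbulent correlation is not needed).
Darcy-Weisbach: ΔP = f(L/D)(ρV²/2) = 0.06972·(4.926/0.1438)·(1255·4.224²/2) = 0.06972·34.26·1.12e+04 = 2.674e+04 Pa.
Q = V·A = 4.224·0.01624 = 0.0686 m³/s.
Pumping power P = QΔP = 0.0686·2.674e+04 = 1834.3 W = 1.834 kW.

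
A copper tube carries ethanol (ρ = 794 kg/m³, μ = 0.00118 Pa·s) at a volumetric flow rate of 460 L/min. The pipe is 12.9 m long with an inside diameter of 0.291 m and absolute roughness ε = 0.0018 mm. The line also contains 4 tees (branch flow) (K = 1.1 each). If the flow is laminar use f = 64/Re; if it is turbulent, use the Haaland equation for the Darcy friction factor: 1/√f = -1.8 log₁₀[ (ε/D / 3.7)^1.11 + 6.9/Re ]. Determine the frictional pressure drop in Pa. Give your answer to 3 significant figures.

ΔP ≈ 29.1 Pa

Q = 460 L/min = 460/60000 = 0.007667 m³/s.
Cross-sectional area A = πD²/4 = π(0.291)²/4 = 0.06651 m²; mean velocity V = Q/A = 0.007667/0.06651 = 0.1153 m/s.
Reynolds number Re = ρVD/μ = 794 · 0.1153 · 0.291 / 0.00118 = 2.257e+04.
Re > 4000 → turbulent. Relative roughness ε/D = 1.8e-06/0.291 = 6.19e-06. Haaland: 1/√f = -1.8 log₁₀[(6.19e-06/3.7)^1.11 + 6.9/2.257e+04] = -1.8 log₁₀[3.87e-07 + 0.000306] = 6.325, so f = 0.02499.
Total minor-loss coefficient ΣK = 4·1.1 = 4.4.
ΔP = [f·L/D + ΣK]·(ρV²/2) = [0.02499·12.9/0.291 + 4.4]·(794·0.1153²/2) = [1.108 + 4.4]·5.275 = 29.06 Pa.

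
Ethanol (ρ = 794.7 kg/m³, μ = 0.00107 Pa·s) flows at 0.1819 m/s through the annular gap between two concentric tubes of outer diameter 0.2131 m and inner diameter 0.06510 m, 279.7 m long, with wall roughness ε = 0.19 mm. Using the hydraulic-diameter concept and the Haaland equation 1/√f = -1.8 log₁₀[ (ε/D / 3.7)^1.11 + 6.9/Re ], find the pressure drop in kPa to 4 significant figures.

Hydraulic diameter D_h = 4A/P = D_o - D_i = 0.2131 - 0.0651 = 0.148 m.
Re = ρVD_h/μ = 794.7·0.1819·0.148/0.00107 = 1.999e+04.
ε/D_h = 0.00019/0.148 = 0.00128; Haaland gives 1/√f = -1.8 log₁₀[0.000144+0.000345] = 5.958, so f = 0.02817.
ΔP = f(L/D_h)(ρV²/2) = 0.02817·279.7/0.148·13.15 = 699.9 Pa.
ΔP = 0.6999 kPa.

ΔP ≈ 0.6999 kPa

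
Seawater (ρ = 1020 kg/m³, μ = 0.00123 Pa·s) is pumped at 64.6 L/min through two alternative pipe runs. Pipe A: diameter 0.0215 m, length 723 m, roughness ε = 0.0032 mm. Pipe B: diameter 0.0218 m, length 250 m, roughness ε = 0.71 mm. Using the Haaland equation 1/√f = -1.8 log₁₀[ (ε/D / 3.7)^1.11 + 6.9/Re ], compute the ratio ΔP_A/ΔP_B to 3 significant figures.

ΔP_A/ΔP_B ≈ 1.08

Pipe A: V = Q/A = 0.001077/0.0003631 = 2.966 m/s; Re = 5.287e+04; ε/D = 0.000149; Haaland → f = 0.0209; ΔP_A = f(L/D)(ρV²/2) = 3.153e+06 Pa.
Pipe B: V = Q/A = 0.001077/0.0003733 = 2.885 m/s; Re = 5.215e+04; ε/D = 0.0326; Haaland → f = 0.05986; ΔP_B = f(L/D)(ρV²/2) = 2.913e+06 Pa.
ΔP_A/ΔP_B = 3.153e+06/2.913e+06 = 1.08.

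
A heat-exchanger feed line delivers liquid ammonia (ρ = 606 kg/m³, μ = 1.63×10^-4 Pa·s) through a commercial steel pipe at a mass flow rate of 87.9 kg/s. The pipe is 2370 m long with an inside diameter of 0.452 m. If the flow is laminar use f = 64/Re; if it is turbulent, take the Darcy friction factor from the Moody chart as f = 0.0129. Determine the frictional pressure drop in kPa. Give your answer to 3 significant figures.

A = πD²/4 = π(0.452)²/4 = 0.1605 m²; mean velocity V = ṁ/(ρA) = 87.9/(606 · 0.1605) = 0.904 m/s.
Reynolds number Re = ρVD/μ = 606 · 0.904 · 0.452 / 0.000163 = 1.519e+06.
Re > 4000 → turbulent; use the Moody-chart value f = 0.0129.
Darcy-Weisbach: ΔP = f(L/D)(ρV²/2) = 0.0129·(2370/0.452)·(606·0.904²/2) = 0.0129·5243·247.6 = 1.675e+04 Pa.
ΔP = 1.675e+04 Pa = 16.7 kPa.

ΔP ≈ 16.7 kPa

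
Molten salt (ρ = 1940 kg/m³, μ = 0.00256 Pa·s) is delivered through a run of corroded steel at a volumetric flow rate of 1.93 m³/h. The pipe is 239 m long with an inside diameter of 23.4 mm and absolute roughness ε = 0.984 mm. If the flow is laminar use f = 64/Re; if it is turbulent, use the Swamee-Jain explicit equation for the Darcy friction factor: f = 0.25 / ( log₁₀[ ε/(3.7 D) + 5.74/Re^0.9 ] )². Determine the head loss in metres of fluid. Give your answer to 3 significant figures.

h_f ≈ 55.0 m

Q = 1.93 m³/h = 1.93/3600 = 0.0005361 m³/s.
Cross-sectional area A = πD²/4 = π(0.0234)²/4 = 0.0004301 m²; mean velocity V = Q/A = 0.0005361/0.0004301 = 1.247 m/s.
Reynolds number Re = ρVD/μ = 1940 · 1.247 · 0.0234 / 0.00256 = 2.211e+04.
Re > 4000 → turbulent. Relative roughness ε/D = 0.000984/0.0234 = 0.0421. Swamee-Jain: f = 0.25/(log₁₀[0.0421/3.7 + 5.74/2.211e+04^0.9])² = 0.25/(log₁₀[0.0114 + 0.000706])² = 0.25/(-1.918)² = 0.06794.
Darcy-Weisbach: ΔP = f(L/D)(ρV²/2) = 0.06794·(239/0.0234)·(1940·1.247²/2) = 0.06794·1.021e+04·1507 = 1.046e+06 Pa.
Head loss h_f = ΔP/(ρg) = 1.046e+06/(1940·9.81) = 55.0 m.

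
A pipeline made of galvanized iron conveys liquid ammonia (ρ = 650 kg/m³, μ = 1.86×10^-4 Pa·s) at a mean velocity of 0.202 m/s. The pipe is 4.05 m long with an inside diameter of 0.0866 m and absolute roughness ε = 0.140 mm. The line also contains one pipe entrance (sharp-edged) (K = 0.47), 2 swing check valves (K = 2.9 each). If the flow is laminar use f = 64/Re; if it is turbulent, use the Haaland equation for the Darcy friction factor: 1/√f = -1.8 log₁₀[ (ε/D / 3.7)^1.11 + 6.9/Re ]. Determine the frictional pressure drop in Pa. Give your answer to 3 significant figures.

Reynolds number Re = ρVD/μ = 650 · 0.202 · 0.0866 / 0.000186 = 6.113e+04.
Re > 4000 → turbulent. Relative roughness ε/D = 0.00014/0.0866 = 0.00162. Haaland: 1/√f = -1.8 log₁₀[(0.00162/3.7)^1.11 + 6.9/6.113e+04] = -1.8 log₁₀[0.000187 + 0.000113] = 6.343, so f = 0.02486.
Total minor-loss coefficient ΣK = 1·0.47 + 2·2.9 = 6.27.
ΔP = [f·L/D + ΣK]·(ρV²/2) = [0.02486·4.05/0.0866 + 6.27]·(650·0.202²/2) = [1.163 + 6.27]·13.26 = 98.56 Pa.

ΔP ≈ 98.6 Pa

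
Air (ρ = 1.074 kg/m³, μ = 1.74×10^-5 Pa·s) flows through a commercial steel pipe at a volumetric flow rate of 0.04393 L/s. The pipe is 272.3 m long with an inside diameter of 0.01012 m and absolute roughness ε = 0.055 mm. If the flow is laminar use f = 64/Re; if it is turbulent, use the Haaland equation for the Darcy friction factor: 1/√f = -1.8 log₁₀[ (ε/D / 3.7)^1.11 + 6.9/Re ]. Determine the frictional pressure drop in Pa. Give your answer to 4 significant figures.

ΔP ≈ 808.5 Pa

Q = 0.04393 L/s = 0.04393/1000 = 4.393e-05 m³/s.
Cross-sectional area A = πD²/4 = π(0.01012)²/4 = 8.044e-05 m²; mean velocity V = Q/A = 4.393e-05/8.044e-05 = 0.5461 m/s.
Reynolds number Re = ρVD/μ = 1.074 · 0.5461 · 0.01012 / 1.74e-05 = 341.2.
Re < 2300 → laminar flow, so f = 64/Re = 64/341.2 = 0.1876 (the turbulent correlation is not needed).
Darcy-Weisbach: ΔP = f(L/D)(ρV²/2) = 0.1876·(272.3/0.01012)·(1.074·0.5461²/2) = 0.1876·2.691e+04·0.1602 = 808.5 Pa.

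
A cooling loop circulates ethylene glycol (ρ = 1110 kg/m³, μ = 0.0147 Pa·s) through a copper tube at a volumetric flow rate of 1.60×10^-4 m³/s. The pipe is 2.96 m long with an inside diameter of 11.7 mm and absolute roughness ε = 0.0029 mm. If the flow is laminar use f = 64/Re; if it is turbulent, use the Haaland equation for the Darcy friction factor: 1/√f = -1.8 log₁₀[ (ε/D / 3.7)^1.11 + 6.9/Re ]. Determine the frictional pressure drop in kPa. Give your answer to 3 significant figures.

ΔP ≈ 15.1 kPa

Cross-sectional area A = πD²/4 = π(0.0117)²/4 = 0.0001075 m²; mean velocity V = Q/A = 0.00016/0.0001075 = 1.488 m/s.
Reynolds number Re = ρVD/μ = 1110 · 1.488 · 0.0117 / 0.0147 = 1315.
Re < 2300 → laminar flow, so f = 64/Re = 64/1315 = 0.04868 (the turbulent correlation is not needed).
Darcy-Weisbach: ΔP = f(L/D)(ρV²/2) = 0.04868·(2.96/0.0117)·(1110·1.488²/2) = 0.04868·253·1229 = 1.514e+04 Pa.
ΔP = 1.514e+04 Pa = 15.1 kPa.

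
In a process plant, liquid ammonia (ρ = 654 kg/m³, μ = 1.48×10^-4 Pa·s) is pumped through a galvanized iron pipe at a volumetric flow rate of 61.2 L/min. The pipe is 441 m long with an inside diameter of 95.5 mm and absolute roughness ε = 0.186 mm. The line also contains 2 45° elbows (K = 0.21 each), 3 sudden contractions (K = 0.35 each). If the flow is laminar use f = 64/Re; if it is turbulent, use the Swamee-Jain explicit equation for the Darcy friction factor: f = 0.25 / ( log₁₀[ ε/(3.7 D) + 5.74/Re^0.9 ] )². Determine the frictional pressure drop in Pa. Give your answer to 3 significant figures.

Q = 61.2 L/min = 61.2/60000 = 0.00102 m³/s.
Cross-sectional area A = πD²/4 = π(0.0955)²/4 = 0.007163 m²; mean velocity V = Q/A = 0.00102/0.007163 = 0.1424 m/s.
Reynolds number Re = ρVD/μ = 654 · 0.1424 · 0.0955 / 0.000148 = 6.009e+04.
Re > 4000 → turbulent. Relative roughness ε/D = 0.000186/0.0955 = 0.00195. Swamee-Jain: f = 0.25/(log₁₀[0.00195/3.7 + 5.74/6.009e+04^0.9])² = 0.25/(log₁₀[0.000526 + 0.000287])² = 0.25/(-3.09)² = 0.02619.
Total minor-loss coefficient ΣK = 2·0.21 + 3·0.35 = 1.47.
ΔP = [f·L/D + ΣK]·(ρV²/2) = [0.02619·441/0.0955 + 1.47]·(654·0.1424²/2) = [120.9 + 1.47]·6.631 = 811.6 Pa.

ΔP ≈ 812 Pa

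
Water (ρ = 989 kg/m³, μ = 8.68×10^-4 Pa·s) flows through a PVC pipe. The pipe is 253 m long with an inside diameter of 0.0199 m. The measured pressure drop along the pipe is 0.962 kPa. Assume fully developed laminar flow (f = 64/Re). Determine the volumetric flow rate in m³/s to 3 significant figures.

Q ≈ 1.69×10^-5 m³/s

For laminar flow, f = 64/Re with Re = ρVD/μ, so Darcy-Weisbach reduces to ΔP = 32μLV/D². Solving for V: V = ΔP·D²/(32μL) = 962·(0.0199)²/(32·0.000868·253) = 0.05421 m/s.
Check: Re = ρVD/μ = 989·0.05421·0.0199/0.000868 = 1229 < 2300, so the laminar assumption holds.
Q = V·A = 0.05421·(π/4·0.0199²) = 1.686e-05 m³/s = 1.69×10^-5 m³/s.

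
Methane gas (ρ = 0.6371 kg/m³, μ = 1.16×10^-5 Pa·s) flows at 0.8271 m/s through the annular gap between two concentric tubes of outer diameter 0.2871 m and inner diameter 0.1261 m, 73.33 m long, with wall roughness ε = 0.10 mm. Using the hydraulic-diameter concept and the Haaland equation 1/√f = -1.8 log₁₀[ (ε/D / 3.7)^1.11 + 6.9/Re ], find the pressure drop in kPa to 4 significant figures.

Hydraulic diameter D_h = 4A/P = D_o - D_i = 0.2871 - 0.1261 = 0.161 m.
Re = ρVD_h/μ = 0.6371·0.8271·0.161/1.16e-05 = 7314.
ε/D_h = 0.0001/0.161 = 0.000621; Haaland gives 1/√f = -1.8 log₁₀[6.45e-05+0.000943] = 5.394, so f = 0.03437.
ΔP = f(L/D_h)(ρV²/2) = 0.03437·73.33/0.161·0.2179 = 3.412 Pa.
ΔP = 0.003412 kPa.

ΔP ≈ 0.003412 kPa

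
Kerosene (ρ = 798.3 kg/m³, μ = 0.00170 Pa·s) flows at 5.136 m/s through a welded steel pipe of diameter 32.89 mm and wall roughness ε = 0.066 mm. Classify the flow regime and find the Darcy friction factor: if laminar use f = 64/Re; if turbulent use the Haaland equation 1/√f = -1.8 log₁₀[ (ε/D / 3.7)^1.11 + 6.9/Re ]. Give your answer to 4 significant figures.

Re = ρVD/μ = 798.3·5.136·0.03289/0.0017 = 7.932e+04.
Re > 4000 → turbulent. ε/D = 6.6e-05/0.03289 = 0.00201; Haaland: 1/√f = -1.8 log₁₀[0.000237 + 8.7e-05] = 6.281, so f = 0.02535.

f ≈ 0.02535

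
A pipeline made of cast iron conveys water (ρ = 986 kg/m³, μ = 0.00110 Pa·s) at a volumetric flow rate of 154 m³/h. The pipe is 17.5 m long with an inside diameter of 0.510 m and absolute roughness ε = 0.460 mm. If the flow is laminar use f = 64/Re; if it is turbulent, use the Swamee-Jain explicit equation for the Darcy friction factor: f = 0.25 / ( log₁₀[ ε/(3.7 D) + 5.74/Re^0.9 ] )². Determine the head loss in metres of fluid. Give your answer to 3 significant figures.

Q = 154 m³/h = 154/3600 = 0.04278 m³/s.
Cross-sectional area A = πD²/4 = π(0.51)²/4 = 0.2043 m²; mean velocity V = Q/A = 0.04278/0.2043 = 0.2094 m/s.
Reynolds number Re = ρVD/μ = 986 · 0.2094 · 0.51 / 0.0011 = 9.573e+04.
Re > 4000 → turbulent. Relative roughness ε/D = 0.00046/0.51 = 0.000902. Swamee-Jain: f = 0.25/(log₁₀[0.000902/3.7 + 5.74/9.573e+04^0.9])² = 0.25/(log₁₀[0.000244 + 0.000189])² = 0.25/(-3.364)² = 0.02209.
Darcy-Weisbach: ΔP = f(L/D)(ρV²/2) = 0.02209·(17.5/0.51)·(986·0.2094²/2) = 0.02209·34.31·21.62 = 16.39 Pa.
Head loss h_f = ΔP/(ρg) = 16.39/(986·9.81) = 0.00169 m.

h_f ≈ 0.00169 m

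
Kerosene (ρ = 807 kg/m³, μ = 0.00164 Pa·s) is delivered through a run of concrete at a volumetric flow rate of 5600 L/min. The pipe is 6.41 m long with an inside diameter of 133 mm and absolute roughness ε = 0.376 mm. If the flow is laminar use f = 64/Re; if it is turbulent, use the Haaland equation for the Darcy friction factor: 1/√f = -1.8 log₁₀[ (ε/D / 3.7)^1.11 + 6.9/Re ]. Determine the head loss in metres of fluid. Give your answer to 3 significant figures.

Q = 5600 L/min = 5600/60000 = 0.09333 m³/s.
Cross-sectional area A = πD²/4 = π(0.133)²/4 = 0.01389 m²; mean velocity V = Q/A = 0.09333/0.01389 = 6.718 m/s.
Reynolds number Re = ρVD/μ = 807 · 6.718 · 0.133 / 0.00164 = 4.397e+05.
Re > 4000 → turbulent. Relative roughness ε/D = 0.000376/0.133 = 0.00283. Haaland: 1/√f = -1.8 log₁₀[(0.00283/3.7)^1.11 + 6.9/4.397e+05] = -1.8 log₁₀[0.000347 + 1.57e-05] = 6.193, so f = 0.02607.
Darcy-Weisbach: ΔP = f(L/D)(ρV²/2) = 0.02607·(6.41/0.133)·(807·6.718²/2) = 0.02607·48.2·1.821e+04 = 2.288e+04 Pa.
Head loss h_f = ΔP/(ρg) = 2.288e+04/(807·9.81) = 2.89 m.

h_f ≈ 2.89 m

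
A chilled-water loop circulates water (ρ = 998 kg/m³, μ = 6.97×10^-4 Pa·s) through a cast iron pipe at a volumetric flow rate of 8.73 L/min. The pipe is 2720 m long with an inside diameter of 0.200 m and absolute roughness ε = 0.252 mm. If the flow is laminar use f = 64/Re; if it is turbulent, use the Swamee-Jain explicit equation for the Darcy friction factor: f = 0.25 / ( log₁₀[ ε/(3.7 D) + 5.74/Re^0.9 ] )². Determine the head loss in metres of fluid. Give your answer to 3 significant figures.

h_f ≈ 7.17×10^-4 m

Q = 8.73 L/min = 8.73/60000 = 0.0001455 m³/s.
Cross-sectional area A = πD²/4 = π(0.2)²/4 = 0.03142 m²; mean velocity V = Q/A = 0.0001455/0.03142 = 0.004631 m/s.
Reynolds number Re = ρVD/μ = 998 · 0.004631 · 0.2 / 0.000697 = 1326.
Re < 2300 → laminar flow, so f = 64/Re = 64/1326 = 0.04825 (the turbulent correlation is not needed).
Darcy-Weisbach: ΔP = f(L/D)(ρV²/2) = 0.04825·(2720/0.2)·(998·0.004631²/2) = 0.04825·1.36e+04·0.0107 = 7.024 Pa.
Head loss h_f = ΔP/(ρg) = 7.024/(998·9.81) = 7.17×10^-4 m.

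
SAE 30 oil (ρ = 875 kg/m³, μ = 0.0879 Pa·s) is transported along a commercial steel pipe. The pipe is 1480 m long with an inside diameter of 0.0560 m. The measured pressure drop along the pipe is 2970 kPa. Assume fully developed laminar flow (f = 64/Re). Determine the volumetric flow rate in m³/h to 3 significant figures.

Q ≈ 19.8 m³/h

For laminar flow, f = 64/Re with Re = ρVD/μ, so Darcy-Weisbach reduces to ΔP = 32μLV/D². Solving for V: V = ΔP·D²/(32μL) = 2.97e+06·(0.056)²/(32·0.0879·1480) = 2.237 m/s.
Check: Re = ρVD/μ = 875·2.237·0.056/0.0879 = 1247 < 2300, so the laminar assumption holds.
Q = V·A = 2.237·(π/4·0.056²) = 0.005511 m³/s = 19.8 m³/h.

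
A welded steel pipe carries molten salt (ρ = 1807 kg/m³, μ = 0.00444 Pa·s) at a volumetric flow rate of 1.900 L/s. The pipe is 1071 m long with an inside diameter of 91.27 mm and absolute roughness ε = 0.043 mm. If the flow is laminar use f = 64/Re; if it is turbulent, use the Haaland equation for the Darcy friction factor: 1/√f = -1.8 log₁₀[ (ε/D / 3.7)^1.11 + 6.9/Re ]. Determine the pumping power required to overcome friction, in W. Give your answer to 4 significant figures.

P ≈ 52.41 W

Q = 1.900 L/s = 1.900/1000 = 0.0019 m³/s.
Cross-sectional area A = πD²/4 = π(0.09127)²/4 = 0.006543 m²; mean velocity V = Q/A = 0.0019/0.006543 = 0.2904 m/s.
Reynolds number Re = ρVD/μ = 1807 · 0.2904 · 0.09127 / 0.00444 = 1.079e+04.
Re > 4000 → turbulent. Relative roughness ε/D = 4.3e-05/0.09127 = 0.000471. Haaland: 1/√f = -1.8 log₁₀[(0.000471/3.7)^1.11 + 6.9/1.079e+04] = -1.8 log₁₀[4.75e-05 + 0.00064] = 5.693, so f = 0.03085.
Darcy-Weisbach: ΔP = f(L/D)(ρV²/2) = 0.03085·(1071/0.09127)·(1807·0.2904²/2) = 0.03085·1.173e+04·76.2 = 2.758e+04 Pa.
Pumping power P = QΔP = 0.0019·2.758e+04 = 52.411 W = 52.41 W.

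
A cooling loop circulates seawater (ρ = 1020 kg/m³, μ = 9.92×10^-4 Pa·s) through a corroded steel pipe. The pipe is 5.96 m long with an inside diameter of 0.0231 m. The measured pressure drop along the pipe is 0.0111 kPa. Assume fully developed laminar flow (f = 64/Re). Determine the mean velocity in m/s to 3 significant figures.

For laminar flow, f = 64/Re with Re = ρVD/μ, so Darcy-Weisbach reduces to ΔP = 32μLV/D². Solving for V: V = ΔP·D²/(32μL) = 11.1·(0.0231)²/(32·0.000992·5.96) = 0.03131 m/s.
Check: Re = ρVD/μ = 1020·0.03131·0.0231/0.000992 = 743.6 < 2300, so the laminar assumption holds.

V ≈ 0.0313 m/s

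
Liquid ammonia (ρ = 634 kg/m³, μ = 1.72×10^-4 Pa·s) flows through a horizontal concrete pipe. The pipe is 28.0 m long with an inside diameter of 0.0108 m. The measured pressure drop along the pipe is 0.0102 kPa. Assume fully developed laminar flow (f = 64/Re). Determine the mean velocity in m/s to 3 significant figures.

V ≈ 0.00772 m/s

For laminar flow, f = 64/Re with Re = ρVD/μ, so Darcy-Weisbach reduces to ΔP = 32μLV/D². Solving for V: V = ΔP·D²/(32μL) = 10.2·(0.0108)²/(32·0.000172·28) = 0.00772 m/s.
Check: Re = ρVD/μ = 634·0.00772·0.0108/0.000172 = 307.3 < 2300, so the laminar assumption holds.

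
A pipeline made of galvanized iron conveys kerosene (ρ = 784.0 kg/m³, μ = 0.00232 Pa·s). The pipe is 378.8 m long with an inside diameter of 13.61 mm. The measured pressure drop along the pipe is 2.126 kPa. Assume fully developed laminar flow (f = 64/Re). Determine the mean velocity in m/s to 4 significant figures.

For laminar flow, f = 64/Re with Re = ρVD/μ, so Darcy-Weisbach reduces to ΔP = 32μLV/D². Solving for V: V = ΔP·D²/(32μL) = 2126·(0.01361)²/(32·0.00232·378.8) = 0.014 m/s.
Check: Re = ρVD/μ = 784·0.014·0.01361/0.00232 = 64.4 < 2300, so the laminar assumption holds.

V ≈ 0.01400 m/s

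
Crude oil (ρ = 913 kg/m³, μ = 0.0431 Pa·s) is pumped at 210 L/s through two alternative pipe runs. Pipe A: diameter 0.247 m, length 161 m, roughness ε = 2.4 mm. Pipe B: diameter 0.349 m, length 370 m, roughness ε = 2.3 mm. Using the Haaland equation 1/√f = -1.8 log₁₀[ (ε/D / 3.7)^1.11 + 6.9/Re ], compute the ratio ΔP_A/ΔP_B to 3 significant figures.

Pipe A: V = Q/A = 0.21/0.04792 = 4.383 m/s; Re = 2.293e+04; ε/D = 0.00972; Haaland → f = 0.03999; ΔP_A = f(L/D)(ρV²/2) = 2.286e+05 Pa.
Pipe B: V = Q/A = 0.21/0.09566 = 2.195 m/s; Re = 1.623e+04; ε/D = 0.00659; Haaland → f = 0.03717; ΔP_B = f(L/D)(ρV²/2) = 8.668e+04 Pa.
ΔP_A/ΔP_B = 2.286e+05/8.668e+04 = 2.64.

ΔP_A/ΔP_B ≈ 2.64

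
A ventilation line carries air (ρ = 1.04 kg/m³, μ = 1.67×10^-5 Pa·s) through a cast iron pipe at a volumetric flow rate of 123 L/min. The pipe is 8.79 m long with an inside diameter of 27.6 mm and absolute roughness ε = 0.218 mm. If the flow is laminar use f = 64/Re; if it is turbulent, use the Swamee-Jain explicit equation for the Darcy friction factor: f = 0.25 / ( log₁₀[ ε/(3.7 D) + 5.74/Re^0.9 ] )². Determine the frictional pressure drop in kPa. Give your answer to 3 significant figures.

ΔP ≈ 0.0879 kPa

Q = 123 L/min = 123/60000 = 0.00205 m³/s.
Cross-sectional area A = πD²/4 = π(0.0276)²/4 = 0.0005983 m²; mean velocity V = Q/A = 0.00205/0.0005983 = 3.426 m/s.
Reynolds number Re = ρVD/μ = 1.04 · 3.426 · 0.0276 / 1.67e-05 = 5889.
Re > 4000 → turbulent. Relative roughness ε/D = 0.000218/0.0276 = 0.0079. Swamee-Jain: f = 0.25/(log₁₀[0.0079/3.7 + 5.74/5889^0.9])² = 0.25/(log₁₀[0.00213 + 0.00232])² = 0.25/(-2.351)² = 0.04523.
Darcy-Weisbach: ΔP = f(L/D)(ρV²/2) = 0.04523·(8.79/0.0276)·(1.04·3.426²/2) = 0.04523·318.5·6.105 = 87.95 Pa.
ΔP = 87.95 Pa = 0.0879 kPa.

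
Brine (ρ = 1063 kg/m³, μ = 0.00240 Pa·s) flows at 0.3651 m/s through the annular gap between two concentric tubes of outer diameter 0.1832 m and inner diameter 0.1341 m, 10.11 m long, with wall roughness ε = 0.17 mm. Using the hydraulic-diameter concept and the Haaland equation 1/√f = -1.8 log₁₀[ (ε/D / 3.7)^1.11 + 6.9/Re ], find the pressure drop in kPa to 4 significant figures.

ΔP ≈ 0.5410 kPa

Hydraulic diameter D_h = 4A/P = D_o - D_i = 0.1832 - 0.1341 = 0.0491 m.
Re = ρVD_h/μ = 1063·0.3651·0.0491/0.0024 = 7940.
ε/D_h = 0.00017/0.0491 = 0.00346; Haaland gives 1/√f = -1.8 log₁₀[0.000435+0.000869] = 5.193, so f = 0.03709.
ΔP = f(L/D_h)(ρV²/2) = 0.03709·10.11/0.0491·70.85 = 541 Pa.
ΔP = 0.5410 kPa.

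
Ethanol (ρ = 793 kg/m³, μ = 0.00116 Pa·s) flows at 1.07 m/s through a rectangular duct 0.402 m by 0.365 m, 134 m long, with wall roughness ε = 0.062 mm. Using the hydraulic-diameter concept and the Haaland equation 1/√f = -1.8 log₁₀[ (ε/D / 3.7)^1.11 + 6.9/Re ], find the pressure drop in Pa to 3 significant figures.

ΔP ≈ 2530 Pa

Hydraulic diameter D_h = 4A/P = 4·(0.402·0.365)/(2·(0.402+0.365)) = 0.5869/1.534 = 0.3826 m.
Re = ρVD_h/μ = 793·1.07·0.3826/0.00116 = 2.799e+05.
ε/D_h = 6.2e-05/0.3826 = 0.000162; Haaland gives 1/√f = -1.8 log₁₀[1.45e-05+2.47e-05] = 7.933, so f = 0.01589.
ΔP = f(L/D_h)(ρV²/2) = 0.01589·134/0.3826·454 = 2527 Pa.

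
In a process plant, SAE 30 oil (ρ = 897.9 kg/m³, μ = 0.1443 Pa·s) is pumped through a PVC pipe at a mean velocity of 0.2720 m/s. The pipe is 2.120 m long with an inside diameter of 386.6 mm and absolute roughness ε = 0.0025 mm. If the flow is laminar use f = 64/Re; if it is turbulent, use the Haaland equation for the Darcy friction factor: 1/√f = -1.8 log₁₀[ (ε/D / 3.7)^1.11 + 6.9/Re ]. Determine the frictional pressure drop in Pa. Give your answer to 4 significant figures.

ΔP ≈ 17.82 Pa

Reynolds number Re = ρVD/μ = 897.9 · 0.272 · 0.3866 / 0.144 = 654.3.
Re < 2300 → laminar flow, so f = 64/Re = 64/654.3 = 0.09781 (the turbulent correlation is not needed).
Darcy-Weisbach: ΔP = f(L/D)(ρV²/2) = 0.09781·(2.12/0.3866)·(897.9·0.272²/2) = 0.09781·5.484·33.22 = 17.82 Pa.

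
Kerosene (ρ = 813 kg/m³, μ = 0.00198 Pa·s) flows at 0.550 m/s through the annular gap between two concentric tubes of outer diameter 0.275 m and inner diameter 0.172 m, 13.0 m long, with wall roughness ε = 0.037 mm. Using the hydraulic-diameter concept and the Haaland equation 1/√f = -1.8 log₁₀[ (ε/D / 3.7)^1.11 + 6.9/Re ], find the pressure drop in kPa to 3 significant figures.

Hydraulic diameter D_h = 4A/P = D_o - D_i = 0.275 - 0.172 = 0.103 m.
Re = ρVD_h/μ = 813·0.55·0.103/0.00198 = 2.326e+04.
ε/D_h = 3.7e-05/0.103 = 0.000359; Haaland gives 1/√f = -1.8 log₁₀[3.51e-05+0.000297] = 6.262, so f = 0.0255.
ΔP = f(L/D_h)(ρV²/2) = 0.0255·13/0.103·123 = 395.7 Pa.
ΔP = 0.396 kPa.

ΔP ≈ 0.396 kPa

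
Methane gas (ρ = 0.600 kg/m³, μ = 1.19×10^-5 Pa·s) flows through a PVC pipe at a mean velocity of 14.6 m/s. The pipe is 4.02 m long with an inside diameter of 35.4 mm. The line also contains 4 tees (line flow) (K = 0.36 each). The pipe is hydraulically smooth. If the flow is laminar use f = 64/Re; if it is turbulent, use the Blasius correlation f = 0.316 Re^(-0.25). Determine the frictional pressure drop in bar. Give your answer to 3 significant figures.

ΔP ≈ 0.00273 bar

Reynolds number Re = ρVD/μ = 0.6 · 14.6 · 0.0354 / 1.19e-05 = 2.606e+04.
Re > 4000 → turbulent. Smooth-pipe (Blasius): f = 0.316 Re^(-0.25) = 0.316/(2.606e+04)^0.25 = 0.02487.
Total minor-loss coefficient ΣK = 4·0.36 = 1.44.
ΔP = [f·L/D + ΣK]·(ρV²/2) = [0.02487·4.02/0.0354 + 1.44]·(0.6·14.6²/2) = [2.824 + 1.44]·63.95 = 272.7 Pa.
ΔP = 272.7 Pa = 0.00273 bar.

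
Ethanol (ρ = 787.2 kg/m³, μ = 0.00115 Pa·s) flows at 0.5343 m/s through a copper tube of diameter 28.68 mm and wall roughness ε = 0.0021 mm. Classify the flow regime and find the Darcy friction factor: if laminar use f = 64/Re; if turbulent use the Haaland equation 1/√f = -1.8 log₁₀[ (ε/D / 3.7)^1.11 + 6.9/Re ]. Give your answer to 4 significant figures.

Re = ρVD/μ = 787.2·0.5343·0.02868/0.00115 = 1.049e+04.
Re > 4000 → turbulent. ε/D = 2.1e-06/0.02868 = 7.32e-05; Haaland: 1/√f = -1.8 log₁₀[6.01e-06 + 0.000658] = 5.72, so f = 0.03056.

f ≈ 0.03056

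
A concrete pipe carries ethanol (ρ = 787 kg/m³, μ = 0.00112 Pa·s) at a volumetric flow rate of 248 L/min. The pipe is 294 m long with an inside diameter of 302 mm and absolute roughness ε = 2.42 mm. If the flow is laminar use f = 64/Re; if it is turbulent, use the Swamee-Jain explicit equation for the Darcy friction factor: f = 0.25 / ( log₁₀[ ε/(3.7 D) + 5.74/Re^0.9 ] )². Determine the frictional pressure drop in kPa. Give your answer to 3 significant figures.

ΔP ≈ 0.0522 kPa

Q = 248 L/min = 248/60000 = 0.004133 m³/s.
Cross-sectional area A = πD²/4 = π(0.302)²/4 = 0.07163 m²; mean velocity V = Q/A = 0.004133/0.07163 = 0.0577 m/s.
Reynolds number Re = ρVD/μ = 787 · 0.0577 · 0.302 / 0.00112 = 1.225e+04.
Re > 4000 → turbulent. Relative roughness ε/D = 0.00242/0.302 = 0.00801. Swamee-Jain: f = 0.25/(log₁₀[0.00801/3.7 + 5.74/1.225e+04^0.9])² = 0.25/(log₁₀[0.00217 + 0.0012])² = 0.25/(-2.473)² = 0.04089.
Darcy-Weisbach: ΔP = f(L/D)(ρV²/2) = 0.04089·(294/0.302)·(787·0.0577²/2) = 0.04089·973.5·1.31 = 52.15 Pa.
ΔP = 52.15 Pa = 0.0522 kPa.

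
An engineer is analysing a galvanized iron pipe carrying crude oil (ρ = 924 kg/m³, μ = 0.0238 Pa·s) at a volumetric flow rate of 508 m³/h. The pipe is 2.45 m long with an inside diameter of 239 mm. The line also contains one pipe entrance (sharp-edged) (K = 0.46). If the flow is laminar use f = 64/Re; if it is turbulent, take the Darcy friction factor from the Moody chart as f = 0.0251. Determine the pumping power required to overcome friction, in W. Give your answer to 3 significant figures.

Q = 508 m³/h = 508/3600 = 0.1411 m³/s.
Cross-sectional area A = πD²/4 = π(0.239)²/4 = 0.04486 m²; mean velocity V = Q/A = 0.1411/0.04486 = 3.145 m/s.
Reynolds number Re = ρVD/μ = 924 · 3.145 · 0.239 / 0.0238 = 2.919e+04.
Re > 4000 → turbulent; use the Moody-chart value f = 0.0251.
Total minor-loss coefficient ΣK = 1·0.46 = 0.46.
ΔP = [f·L/D + ΣK]·(ρV²/2) = [0.0251·2.45/0.239 + 0.46]·(924·3.145²/2) = [0.2573 + 0.46]·4571 = 3279 Pa.
Pumping power P = QΔP = 0.1411·3279 = 462.7 W = 463 W.

P ≈ 463 W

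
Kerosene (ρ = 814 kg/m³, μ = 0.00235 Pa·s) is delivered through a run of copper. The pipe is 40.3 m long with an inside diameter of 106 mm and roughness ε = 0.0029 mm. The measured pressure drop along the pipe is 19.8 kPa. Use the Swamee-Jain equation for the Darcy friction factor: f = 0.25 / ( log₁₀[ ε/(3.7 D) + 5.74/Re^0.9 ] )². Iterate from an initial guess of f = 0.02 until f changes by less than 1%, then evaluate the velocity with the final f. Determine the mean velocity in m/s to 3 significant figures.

V ≈ 2.66 m/s

Rearranging Darcy-Weisbach: V = √(2·ΔP·D/(f·L·ρ)). With ε/D = 2.9e-06/0.106 = 2.74e-05, iterate starting from f = 0.02:
  f = 0.02 → V = √(2·1.98e+04·0.106/(0.02·40.3·814)) = 2.529 m/s; Re = ρVD/μ = 9.287e+04; f → 0.0183
  f = 0.0183 → V = 2.644 m/s; Re = 9.709e+04; f → 0.01814
Converged (Δf/f < 1%). With the final f = 0.01814: V = √(2·1.98e+04·0.106/(0.01814·40.3·814)) = 2.656 m/s.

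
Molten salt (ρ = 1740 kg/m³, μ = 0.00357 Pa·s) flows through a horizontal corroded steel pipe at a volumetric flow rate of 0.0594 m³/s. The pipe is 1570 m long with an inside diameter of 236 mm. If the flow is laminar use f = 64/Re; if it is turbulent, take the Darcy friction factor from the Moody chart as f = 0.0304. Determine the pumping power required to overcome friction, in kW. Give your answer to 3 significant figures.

Cross-sectional area A = πD²/4 = π(0.236)²/4 = 0.04374 m²; mean velocity V = Q/A = 0.0594/0.04374 = 1.358 m/s.
Reynolds number Re = ρVD/μ = 1740 · 1.358 · 0.236 / 0.00357 = 1.562e+05.
Re > 4000 → turbulent; use the Moody-chart value f = 0.0304.
Darcy-Weisbach: ΔP = f(L/D)(ρV²/2) = 0.0304·(1570/0.236)·(1740·1.358²/2) = 0.0304·6653·1604 = 3.244e+05 Pa.
Pumping power P = QΔP = 0.0594·3.244e+05 = 19270 W = 19.3 kW.

P ≈ 19.3 kW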